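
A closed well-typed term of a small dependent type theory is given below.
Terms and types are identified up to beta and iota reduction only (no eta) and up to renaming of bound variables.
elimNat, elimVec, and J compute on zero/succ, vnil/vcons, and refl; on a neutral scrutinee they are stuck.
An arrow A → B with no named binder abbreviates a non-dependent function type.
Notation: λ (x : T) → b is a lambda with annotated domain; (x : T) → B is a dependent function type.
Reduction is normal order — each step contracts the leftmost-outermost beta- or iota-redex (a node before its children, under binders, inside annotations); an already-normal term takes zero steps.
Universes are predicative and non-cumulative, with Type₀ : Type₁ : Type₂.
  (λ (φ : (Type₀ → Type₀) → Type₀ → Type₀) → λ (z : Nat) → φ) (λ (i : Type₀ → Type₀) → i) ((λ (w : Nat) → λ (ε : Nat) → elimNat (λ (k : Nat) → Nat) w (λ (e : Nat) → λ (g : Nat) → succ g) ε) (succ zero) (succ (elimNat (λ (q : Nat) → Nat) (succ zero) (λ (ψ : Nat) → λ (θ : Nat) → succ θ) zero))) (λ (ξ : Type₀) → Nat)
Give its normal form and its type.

reduced normal form:
  λ (φ : Type₀) → Nat
type:
  Type₀ → Type₀
observation: normalization takes exactly 3 steps under the normal-order strategy.


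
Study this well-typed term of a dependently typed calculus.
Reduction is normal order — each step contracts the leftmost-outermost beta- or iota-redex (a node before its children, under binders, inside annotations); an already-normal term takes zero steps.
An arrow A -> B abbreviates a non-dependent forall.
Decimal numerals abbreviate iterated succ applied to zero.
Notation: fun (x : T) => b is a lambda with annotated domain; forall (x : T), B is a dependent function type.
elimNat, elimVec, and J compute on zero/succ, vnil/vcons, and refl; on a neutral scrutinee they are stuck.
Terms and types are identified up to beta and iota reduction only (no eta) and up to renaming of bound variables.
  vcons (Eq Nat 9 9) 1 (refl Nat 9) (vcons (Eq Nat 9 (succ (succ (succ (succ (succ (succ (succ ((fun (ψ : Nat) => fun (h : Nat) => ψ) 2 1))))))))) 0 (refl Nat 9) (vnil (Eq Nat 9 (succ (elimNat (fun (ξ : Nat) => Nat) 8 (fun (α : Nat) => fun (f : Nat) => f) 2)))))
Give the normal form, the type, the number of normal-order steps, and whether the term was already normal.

normal form:
  vcons (Eq Nat 9 9) 1 (refl Nat 9) (vcons (Eq Nat 9 9) 0 (refl Nat 9) (vnil (Eq Nat 9 9)))
type:
  Vec (Eq Nat 9 9) 2
steps to reach normal form (normal order): 9
already normal: no
first contracted redex: a beta-redex


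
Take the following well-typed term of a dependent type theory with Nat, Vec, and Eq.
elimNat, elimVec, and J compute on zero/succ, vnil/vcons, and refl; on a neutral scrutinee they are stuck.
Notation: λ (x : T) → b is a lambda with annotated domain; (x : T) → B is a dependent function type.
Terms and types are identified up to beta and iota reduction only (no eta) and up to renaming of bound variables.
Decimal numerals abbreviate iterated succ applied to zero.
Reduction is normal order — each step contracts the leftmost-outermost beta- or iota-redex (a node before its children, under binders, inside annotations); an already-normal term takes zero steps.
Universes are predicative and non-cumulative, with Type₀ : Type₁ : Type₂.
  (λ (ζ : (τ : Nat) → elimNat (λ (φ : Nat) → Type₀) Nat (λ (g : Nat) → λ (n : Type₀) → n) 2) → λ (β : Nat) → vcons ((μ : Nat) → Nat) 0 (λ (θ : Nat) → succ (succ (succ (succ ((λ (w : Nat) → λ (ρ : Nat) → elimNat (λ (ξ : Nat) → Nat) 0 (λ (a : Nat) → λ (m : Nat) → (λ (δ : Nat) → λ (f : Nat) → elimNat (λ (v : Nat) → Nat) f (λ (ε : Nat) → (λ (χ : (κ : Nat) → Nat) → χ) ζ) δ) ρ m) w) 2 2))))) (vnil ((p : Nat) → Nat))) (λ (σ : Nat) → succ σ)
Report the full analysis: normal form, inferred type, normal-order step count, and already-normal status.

reduced normal form:
  λ (ζ : Nat) → vcons ((τ : Nat) → Nat) 0 (λ (φ : Nat) → 8) (vnil ((g : Nat) → Nat))
inferred type:
  (ζ : Nat) → Vec ((τ : Nat) → Nat) 1
normal-order step count: 32
started in normal form: no
first redex: a beta-redex


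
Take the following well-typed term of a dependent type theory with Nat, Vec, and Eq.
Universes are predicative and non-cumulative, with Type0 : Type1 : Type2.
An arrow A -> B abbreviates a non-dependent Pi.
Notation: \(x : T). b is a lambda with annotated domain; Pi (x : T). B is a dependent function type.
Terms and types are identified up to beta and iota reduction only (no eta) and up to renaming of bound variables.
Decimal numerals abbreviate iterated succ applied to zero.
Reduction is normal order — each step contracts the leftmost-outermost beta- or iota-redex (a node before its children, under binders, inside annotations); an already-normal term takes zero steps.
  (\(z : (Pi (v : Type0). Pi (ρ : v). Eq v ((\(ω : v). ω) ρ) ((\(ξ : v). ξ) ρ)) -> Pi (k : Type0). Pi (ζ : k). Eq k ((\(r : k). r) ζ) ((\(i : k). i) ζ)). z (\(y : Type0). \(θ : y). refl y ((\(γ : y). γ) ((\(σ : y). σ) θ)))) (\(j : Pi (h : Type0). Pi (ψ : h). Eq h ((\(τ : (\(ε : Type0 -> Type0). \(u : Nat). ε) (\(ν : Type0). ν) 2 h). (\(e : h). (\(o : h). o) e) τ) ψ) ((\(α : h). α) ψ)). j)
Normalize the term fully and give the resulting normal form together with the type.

resulting normal form:
  \(z : Type0). \(v : z). refl z v
type:
  Pi (z : Type0). Pi (v : z). Eq z v v
observation: reduction starts at a beta-redex, and 4 normal-order steps reach the normal form.


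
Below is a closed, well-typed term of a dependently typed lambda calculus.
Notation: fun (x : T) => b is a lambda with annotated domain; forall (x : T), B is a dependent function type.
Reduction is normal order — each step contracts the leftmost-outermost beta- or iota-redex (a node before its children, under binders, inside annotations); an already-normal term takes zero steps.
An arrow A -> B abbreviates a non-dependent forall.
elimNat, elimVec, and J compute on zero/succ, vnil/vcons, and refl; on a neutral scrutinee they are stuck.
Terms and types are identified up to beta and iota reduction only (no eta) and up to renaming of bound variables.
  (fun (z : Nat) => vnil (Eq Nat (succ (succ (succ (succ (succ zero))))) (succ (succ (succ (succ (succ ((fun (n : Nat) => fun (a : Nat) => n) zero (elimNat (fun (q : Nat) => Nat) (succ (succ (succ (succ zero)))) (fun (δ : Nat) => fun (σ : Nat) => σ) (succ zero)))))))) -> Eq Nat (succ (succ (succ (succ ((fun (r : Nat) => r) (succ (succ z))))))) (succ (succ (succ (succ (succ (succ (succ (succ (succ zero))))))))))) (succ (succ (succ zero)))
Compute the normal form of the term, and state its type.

resulting normal form:
  vnil (Eq Nat (succ (succ (succ (succ (succ zero))))) (succ (succ (succ (succ (succ zero))))) -> Eq Nat (succ (succ (succ (succ (succ (succ (succ (succ (succ zero))))))))) (succ (succ (succ (succ (succ (succ (succ (succ (succ zero))))))))))
inferred type:
  Vec (Eq Nat (succ (succ (succ (succ (succ zero))))) (succ (succ (succ (succ (succ zero))))) -> Eq Nat (succ (succ (succ (succ (succ (succ (succ (succ (succ zero))))))))) (succ (succ (succ (succ (succ (succ (succ (succ (succ zero)))))))))) zero
observation: 4 normal-order steps normalize the term, beginning with a beta-redex.


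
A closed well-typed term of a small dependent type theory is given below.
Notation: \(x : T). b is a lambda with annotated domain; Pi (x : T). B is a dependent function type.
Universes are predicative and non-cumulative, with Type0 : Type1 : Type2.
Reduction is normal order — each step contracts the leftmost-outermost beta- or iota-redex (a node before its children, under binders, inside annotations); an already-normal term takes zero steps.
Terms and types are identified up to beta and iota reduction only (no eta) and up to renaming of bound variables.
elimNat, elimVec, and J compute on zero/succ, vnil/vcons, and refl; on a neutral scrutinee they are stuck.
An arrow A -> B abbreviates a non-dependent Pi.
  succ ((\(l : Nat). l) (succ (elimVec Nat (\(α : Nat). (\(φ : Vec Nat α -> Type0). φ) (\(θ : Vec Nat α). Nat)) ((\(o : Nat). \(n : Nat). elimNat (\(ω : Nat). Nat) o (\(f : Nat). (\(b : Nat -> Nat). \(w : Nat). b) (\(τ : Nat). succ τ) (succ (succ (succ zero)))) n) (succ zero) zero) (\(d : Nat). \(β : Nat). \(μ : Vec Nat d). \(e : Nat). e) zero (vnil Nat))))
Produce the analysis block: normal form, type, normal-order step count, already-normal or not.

reduced normal form:
  succ (succ (succ zero))
inferred type:
  Nat
steps to reach normal form (normal order): 5
already normal: no
first contracted redex: a beta-redex


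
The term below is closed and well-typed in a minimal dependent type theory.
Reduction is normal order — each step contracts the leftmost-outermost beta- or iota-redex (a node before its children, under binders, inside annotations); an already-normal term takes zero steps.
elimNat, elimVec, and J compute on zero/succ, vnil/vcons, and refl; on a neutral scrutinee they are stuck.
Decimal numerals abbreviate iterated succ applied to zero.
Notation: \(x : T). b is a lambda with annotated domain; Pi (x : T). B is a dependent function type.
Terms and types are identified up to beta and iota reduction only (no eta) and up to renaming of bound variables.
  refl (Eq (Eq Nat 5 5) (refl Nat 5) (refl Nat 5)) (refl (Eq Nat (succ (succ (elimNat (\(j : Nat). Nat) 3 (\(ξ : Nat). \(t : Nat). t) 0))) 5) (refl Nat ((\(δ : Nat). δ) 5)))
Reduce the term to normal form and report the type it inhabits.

normal form:
  refl (Eq (Eq Nat 5 5) (refl Nat 5) (refl Nat 5)) (refl (Eq Nat 5 5) (refl Nat 5))
type:
  Eq (Eq (Eq Nat 5 5) (refl Nat 5) (refl Nat 5)) (refl (Eq Nat 5 5) (refl Nat 5)) (refl (Eq Nat 5 5) (refl Nat 5))


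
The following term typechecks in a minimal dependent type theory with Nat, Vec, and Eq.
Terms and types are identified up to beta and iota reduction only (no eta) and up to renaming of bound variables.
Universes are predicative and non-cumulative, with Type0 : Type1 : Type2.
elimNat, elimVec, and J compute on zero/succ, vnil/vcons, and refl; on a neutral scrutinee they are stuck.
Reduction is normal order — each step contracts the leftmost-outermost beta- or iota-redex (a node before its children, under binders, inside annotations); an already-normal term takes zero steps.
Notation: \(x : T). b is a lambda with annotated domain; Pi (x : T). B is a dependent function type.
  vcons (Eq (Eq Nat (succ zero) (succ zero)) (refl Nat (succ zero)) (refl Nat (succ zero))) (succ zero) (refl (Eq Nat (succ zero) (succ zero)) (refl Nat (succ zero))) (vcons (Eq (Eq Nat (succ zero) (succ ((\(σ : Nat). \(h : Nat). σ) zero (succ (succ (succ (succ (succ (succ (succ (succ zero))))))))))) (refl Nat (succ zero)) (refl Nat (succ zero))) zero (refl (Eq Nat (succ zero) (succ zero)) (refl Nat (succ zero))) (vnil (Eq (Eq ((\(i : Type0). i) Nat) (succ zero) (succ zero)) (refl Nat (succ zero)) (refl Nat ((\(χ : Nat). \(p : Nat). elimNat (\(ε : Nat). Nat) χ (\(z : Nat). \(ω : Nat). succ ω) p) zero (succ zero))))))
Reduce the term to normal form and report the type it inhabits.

reduced normal form:
  vcons (Eq (Eq Nat (succ zero) (succ zero)) (refl Nat (succ zero)) (refl Nat (succ zero))) (succ zero) (refl (Eq Nat (succ zero) (succ zero)) (refl Nat (succ zero))) (vcons (Eq (Eq Nat (succ zero) (succ zero)) (refl Nat (succ zero)) (refl Nat (succ zero))) zero (refl (Eq Nat (succ zero) (succ zero)) (refl Nat (succ zero))) (vnil (Eq (Eq Nat (succ zero) (succ zero)) (refl Nat (succ zero)) (refl Nat (succ zero)))))
inferred type:
  Vec (Eq (Eq Nat (succ zero) (succ zero)) (refl Nat (succ zero)) (refl Nat (succ zero))) (succ (succ zero))


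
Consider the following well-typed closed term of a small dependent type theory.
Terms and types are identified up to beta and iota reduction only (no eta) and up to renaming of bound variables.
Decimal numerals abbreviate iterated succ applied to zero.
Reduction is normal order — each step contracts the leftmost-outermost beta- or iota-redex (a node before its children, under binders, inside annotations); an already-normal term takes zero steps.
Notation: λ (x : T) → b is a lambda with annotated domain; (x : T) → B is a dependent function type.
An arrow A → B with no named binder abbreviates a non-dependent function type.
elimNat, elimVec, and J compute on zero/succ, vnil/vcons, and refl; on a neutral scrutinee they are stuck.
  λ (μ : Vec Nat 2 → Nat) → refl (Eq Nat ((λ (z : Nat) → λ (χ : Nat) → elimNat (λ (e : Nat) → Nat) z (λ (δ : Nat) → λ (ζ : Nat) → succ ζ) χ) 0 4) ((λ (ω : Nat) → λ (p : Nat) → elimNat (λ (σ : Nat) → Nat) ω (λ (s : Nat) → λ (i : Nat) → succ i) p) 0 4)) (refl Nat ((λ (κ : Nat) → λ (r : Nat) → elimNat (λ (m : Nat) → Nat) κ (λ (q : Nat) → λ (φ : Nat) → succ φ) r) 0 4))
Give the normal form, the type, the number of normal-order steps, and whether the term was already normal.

normal form:
  λ (μ : Vec Nat 2 → Nat) → refl (Eq Nat 4 4) (refl Nat 4)
the term's type:
  (Vec Nat 2 → Nat) → Eq (Eq Nat 4 4) (refl Nat 4) (refl Nat 4)
normal-order step count: 45
term was already normal: no
first redex: a beta-redex


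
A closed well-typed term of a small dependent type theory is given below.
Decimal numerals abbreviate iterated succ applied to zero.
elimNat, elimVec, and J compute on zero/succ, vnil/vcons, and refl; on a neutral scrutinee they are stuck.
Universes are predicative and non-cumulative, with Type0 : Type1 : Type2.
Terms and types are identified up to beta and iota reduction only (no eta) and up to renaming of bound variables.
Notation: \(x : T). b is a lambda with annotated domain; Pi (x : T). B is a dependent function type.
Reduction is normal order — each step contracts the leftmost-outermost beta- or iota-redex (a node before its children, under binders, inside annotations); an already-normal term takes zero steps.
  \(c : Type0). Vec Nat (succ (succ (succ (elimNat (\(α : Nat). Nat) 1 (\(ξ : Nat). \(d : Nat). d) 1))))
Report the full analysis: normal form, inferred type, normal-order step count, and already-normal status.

normal form:
  \(c : Type0). Vec Nat 4
the term's type:
  Pi (c : Type0). Type0
reduction steps (normal order): 4
term was already normal: no
first redex: an elimNat iota-redex


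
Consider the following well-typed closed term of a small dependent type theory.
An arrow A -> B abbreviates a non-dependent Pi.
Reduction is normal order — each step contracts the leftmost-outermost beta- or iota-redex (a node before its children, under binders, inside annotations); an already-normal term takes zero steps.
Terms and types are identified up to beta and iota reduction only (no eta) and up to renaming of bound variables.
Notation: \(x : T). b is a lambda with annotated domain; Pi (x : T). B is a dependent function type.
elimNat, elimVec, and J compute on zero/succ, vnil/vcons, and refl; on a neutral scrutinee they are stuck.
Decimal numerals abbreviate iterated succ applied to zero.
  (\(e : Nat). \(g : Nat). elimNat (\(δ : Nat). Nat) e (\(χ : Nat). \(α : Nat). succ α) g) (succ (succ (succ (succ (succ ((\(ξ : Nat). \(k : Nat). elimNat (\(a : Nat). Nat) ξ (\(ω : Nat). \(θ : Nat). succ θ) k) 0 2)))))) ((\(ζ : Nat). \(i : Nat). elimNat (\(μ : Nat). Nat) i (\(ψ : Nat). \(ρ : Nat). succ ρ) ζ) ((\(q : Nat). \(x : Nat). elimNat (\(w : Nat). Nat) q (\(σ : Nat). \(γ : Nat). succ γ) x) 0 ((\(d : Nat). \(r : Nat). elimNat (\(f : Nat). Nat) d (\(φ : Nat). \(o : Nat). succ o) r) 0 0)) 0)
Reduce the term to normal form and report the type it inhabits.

normal form:
  7
type:
  Nat
observation: the first redex contracted is a beta-redex; the normal form is reached in 21 normal-order steps.


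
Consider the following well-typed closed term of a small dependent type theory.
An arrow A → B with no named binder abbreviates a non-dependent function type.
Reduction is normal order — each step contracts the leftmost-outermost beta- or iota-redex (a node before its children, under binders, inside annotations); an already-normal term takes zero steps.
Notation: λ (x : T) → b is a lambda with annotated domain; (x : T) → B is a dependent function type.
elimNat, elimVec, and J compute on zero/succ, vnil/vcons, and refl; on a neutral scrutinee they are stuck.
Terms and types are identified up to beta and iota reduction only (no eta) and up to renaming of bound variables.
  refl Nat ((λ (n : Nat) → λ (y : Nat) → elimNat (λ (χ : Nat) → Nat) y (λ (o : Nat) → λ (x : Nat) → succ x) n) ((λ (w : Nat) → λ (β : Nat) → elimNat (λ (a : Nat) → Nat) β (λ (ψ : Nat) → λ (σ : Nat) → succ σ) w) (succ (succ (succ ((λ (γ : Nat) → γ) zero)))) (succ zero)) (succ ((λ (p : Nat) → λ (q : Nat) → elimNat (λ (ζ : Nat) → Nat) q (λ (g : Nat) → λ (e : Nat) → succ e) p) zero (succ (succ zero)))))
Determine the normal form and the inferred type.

reduced normal form:
  refl Nat (succ (succ (succ (succ (succ (succ (succ zero)))))))
inferred type:
  Eq Nat (succ (succ (succ (succ (succ (succ (succ zero))))))) (succ (succ (succ (succ (succ (succ (succ zero)))))))
observation: normalization takes exactly 31 steps under the normal-order strategy.


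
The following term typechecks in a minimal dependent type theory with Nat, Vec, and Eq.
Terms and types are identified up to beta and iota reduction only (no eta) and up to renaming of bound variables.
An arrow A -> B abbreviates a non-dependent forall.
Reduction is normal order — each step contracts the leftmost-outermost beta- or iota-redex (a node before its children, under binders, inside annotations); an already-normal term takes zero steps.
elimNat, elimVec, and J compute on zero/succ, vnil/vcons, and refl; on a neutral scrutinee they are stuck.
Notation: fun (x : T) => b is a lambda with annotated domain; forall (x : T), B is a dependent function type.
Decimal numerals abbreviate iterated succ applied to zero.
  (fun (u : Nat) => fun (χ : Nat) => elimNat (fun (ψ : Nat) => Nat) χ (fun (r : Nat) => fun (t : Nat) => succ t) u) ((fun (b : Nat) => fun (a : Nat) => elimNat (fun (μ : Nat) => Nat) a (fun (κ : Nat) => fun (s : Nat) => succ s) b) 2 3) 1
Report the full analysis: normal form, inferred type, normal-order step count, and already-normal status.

normal form:
  6
inferred type:
  Nat
normal-order step count: 27
started in normal form: no
first contracted redex: a beta-redex


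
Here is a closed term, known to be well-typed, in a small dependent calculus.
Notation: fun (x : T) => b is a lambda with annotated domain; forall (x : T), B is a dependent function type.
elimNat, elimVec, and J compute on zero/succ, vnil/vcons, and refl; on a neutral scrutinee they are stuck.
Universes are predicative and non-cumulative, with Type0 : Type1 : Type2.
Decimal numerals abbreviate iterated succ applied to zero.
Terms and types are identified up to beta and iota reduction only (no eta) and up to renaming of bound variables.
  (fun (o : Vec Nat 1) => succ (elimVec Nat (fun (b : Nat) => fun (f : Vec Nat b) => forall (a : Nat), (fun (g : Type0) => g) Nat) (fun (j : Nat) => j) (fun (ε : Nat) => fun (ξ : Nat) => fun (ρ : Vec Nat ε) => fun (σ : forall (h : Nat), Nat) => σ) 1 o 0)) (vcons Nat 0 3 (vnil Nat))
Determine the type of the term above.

inferred type:
  Nat


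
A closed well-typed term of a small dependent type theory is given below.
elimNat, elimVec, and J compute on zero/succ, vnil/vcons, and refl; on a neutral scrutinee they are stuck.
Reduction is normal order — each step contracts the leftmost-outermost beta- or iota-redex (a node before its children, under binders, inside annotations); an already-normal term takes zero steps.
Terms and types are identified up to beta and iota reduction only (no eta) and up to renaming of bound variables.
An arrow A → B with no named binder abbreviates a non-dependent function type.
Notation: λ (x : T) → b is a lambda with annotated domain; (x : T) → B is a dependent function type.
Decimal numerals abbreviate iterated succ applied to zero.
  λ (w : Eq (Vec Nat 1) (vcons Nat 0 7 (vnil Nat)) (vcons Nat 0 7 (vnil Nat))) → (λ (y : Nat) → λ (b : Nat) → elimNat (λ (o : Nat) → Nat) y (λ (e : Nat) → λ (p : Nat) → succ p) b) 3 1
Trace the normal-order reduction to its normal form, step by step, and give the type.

normal-order reduction sequence:
  λ (w : Eq (Vec Nat 1) (vcons Nat 0 7 (vnil Nat)) (vcons Nat 0 7 (vnil Nat))) → (λ (y : Nat) → λ (b : Nat) → elimNat (λ (o : Nat) → Nat) y (λ (e : Nat) → λ (p : Nat) → succ p) b) 3 1
  ~> λ (w : Eq (Vec Nat 1) (vcons Nat 0 7 (vnil Nat)) (vcons Nat 0 7 (vnil Nat))) → (λ (y : Nat) → elimNat (λ (b : Nat) → Nat) 3 (λ (o : Nat) → λ (e : Nat) → succ e) y) 1
  ~> λ (w : Eq (Vec Nat 1) (vcons Nat 0 7 (vnil Nat)) (vcons Nat 0 7 (vnil Nat))) → elimNat (λ (y : Nat) → Nat) 3 (λ (b : Nat) → λ (o : Nat) → succ o) 1
  ~> λ (w : Eq (Vec Nat 1) (vcons Nat 0 7 (vnil Nat)) (vcons Nat 0 7 (vnil Nat))) → (λ (y : Nat) → λ (b : Nat) → succ b) 0 (elimNat (λ (o : Nat) → Nat) 3 (λ (e : Nat) → λ (p : Nat) → succ p) 0)
  ~> λ (w : Eq (Vec Nat 1) (vcons Nat 0 7 (vnil Nat)) (vcons Nat 0 7 (vnil Nat))) → (λ (y : Nat) → succ y) (elimNat (λ (b : Nat) → Nat) 3 (λ (o : Nat) → λ (e : Nat) → succ e) 0)
  ~> λ (w : Eq (Vec Nat 1) (vcons Nat 0 7 (vnil Nat)) (vcons Nat 0 7 (vnil Nat))) → succ (elimNat (λ (y : Nat) → Nat) 3 (λ (b : Nat) → λ (o : Nat) → succ o) 0)
  ~> λ (w : Eq (Vec Nat 1) (vcons Nat 0 7 (vnil Nat)) (vcons Nat 0 7 (vnil Nat))) → 4
the term's type:
  Eq (Vec Nat 1) (vcons Nat 0 7 (vnil Nat)) (vcons Nat 0 7 (vnil Nat)) → Nat


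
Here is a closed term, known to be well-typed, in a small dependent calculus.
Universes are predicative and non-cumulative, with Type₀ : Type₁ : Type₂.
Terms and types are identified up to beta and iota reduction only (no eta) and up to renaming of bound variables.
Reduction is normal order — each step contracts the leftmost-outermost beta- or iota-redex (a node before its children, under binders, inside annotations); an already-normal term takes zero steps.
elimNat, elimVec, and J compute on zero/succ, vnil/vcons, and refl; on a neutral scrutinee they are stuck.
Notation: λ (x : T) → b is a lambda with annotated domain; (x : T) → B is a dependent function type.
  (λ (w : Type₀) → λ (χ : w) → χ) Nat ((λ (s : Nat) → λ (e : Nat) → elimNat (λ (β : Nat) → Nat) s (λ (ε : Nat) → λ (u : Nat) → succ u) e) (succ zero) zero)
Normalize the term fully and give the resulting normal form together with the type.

normal form:
  succ zero
the term's type:
  Nat


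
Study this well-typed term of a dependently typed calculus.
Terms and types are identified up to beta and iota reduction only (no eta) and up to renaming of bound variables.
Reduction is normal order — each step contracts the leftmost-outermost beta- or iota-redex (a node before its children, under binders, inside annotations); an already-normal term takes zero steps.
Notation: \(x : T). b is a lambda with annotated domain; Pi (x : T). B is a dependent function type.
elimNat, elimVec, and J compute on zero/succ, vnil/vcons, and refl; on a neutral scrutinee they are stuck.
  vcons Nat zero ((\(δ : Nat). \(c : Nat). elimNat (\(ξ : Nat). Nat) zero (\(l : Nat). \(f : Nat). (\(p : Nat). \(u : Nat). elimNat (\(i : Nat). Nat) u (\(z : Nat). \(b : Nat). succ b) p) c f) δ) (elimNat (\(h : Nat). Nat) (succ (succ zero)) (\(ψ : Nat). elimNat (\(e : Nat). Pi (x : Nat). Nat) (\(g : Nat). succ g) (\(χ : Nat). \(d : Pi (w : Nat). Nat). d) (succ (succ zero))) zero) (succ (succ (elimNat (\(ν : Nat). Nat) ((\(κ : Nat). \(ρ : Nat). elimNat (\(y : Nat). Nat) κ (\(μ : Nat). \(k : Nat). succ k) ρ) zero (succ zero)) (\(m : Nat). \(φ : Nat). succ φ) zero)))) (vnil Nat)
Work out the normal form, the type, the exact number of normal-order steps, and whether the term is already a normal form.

normal form:
  vcons Nat zero (succ (succ (succ (succ (succ (succ zero)))))) (vnil Nat)
type:
  Vec Nat (succ zero)
reduction steps (normal order): 29
started in normal form: no
first contracted redex: a beta-redex


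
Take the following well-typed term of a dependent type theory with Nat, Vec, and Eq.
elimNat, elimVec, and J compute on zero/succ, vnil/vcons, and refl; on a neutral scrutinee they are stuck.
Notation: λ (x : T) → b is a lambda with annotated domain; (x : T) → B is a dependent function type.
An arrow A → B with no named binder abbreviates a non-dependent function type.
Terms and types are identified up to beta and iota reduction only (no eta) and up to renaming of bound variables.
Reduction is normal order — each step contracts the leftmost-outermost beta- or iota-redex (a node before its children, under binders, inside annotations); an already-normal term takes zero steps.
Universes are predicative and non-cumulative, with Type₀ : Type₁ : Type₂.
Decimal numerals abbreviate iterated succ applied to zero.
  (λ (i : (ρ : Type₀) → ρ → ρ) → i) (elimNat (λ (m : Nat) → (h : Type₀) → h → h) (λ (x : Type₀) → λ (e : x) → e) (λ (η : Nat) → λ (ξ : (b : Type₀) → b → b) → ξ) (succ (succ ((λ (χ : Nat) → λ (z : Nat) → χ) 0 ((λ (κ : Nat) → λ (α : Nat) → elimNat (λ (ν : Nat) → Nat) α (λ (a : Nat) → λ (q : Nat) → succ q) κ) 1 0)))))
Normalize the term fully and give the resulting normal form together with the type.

normal form:
  λ (i : Type₀) → λ (ρ : i) → ρ
the term's type:
  (i : Type₀) → i → i
observation: the leftmost-outermost redex is a beta-redex, and normalization takes 10 steps.


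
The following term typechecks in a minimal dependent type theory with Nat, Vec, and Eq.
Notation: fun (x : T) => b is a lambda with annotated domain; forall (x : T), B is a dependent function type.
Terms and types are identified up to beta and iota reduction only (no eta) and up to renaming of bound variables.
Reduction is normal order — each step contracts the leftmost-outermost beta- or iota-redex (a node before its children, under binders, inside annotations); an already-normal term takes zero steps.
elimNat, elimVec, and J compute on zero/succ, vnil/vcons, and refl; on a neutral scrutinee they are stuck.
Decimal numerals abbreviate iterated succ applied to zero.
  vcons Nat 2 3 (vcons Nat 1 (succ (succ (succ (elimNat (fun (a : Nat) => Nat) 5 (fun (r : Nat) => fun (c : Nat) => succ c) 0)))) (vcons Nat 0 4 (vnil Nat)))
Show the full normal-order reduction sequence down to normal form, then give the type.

reduction (normal order):
  vcons Nat 2 3 (vcons Nat 1 (succ (succ (succ (elimNat (fun (a : Nat) => Nat) 5 (fun (r : Nat) => fun (c : Nat) => succ c) 0)))) (vcons Nat 0 4 (vnil Nat)))
  ~> vcons Nat 2 3 (vcons Nat 1 8 (vcons Nat 0 4 (vnil Nat)))
type:
  Vec Nat 3


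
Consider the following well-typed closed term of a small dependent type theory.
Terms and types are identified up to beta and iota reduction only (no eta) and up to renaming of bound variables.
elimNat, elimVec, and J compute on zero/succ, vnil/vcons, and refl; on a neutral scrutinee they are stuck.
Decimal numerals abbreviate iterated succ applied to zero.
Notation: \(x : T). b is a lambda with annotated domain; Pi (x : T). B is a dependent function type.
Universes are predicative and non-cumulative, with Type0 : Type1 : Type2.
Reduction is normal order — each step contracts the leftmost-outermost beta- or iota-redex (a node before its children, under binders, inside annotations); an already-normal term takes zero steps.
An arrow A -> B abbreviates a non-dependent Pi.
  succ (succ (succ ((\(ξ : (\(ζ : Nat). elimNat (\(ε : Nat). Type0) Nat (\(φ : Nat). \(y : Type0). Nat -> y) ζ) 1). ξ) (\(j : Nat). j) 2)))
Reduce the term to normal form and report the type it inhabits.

reduced normal form:
  5
the term's type:
  Nat
observation: contracting a beta-redex first, the term normalizes in 2 steps.


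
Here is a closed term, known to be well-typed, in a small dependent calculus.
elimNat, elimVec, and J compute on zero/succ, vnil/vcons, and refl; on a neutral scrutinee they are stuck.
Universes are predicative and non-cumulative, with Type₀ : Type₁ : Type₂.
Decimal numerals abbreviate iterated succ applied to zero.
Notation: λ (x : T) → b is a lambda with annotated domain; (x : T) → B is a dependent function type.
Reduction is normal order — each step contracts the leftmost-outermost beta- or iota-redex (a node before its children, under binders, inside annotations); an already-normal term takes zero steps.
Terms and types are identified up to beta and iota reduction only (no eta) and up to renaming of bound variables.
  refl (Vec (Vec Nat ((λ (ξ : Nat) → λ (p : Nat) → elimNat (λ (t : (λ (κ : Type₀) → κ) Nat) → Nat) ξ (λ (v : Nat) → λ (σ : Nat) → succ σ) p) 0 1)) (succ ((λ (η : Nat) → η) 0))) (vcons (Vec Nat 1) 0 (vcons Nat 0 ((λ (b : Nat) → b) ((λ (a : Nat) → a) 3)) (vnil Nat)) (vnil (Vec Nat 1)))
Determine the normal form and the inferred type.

resulting normal form:
  refl (Vec (Vec Nat 1) 1) (vcons (Vec Nat 1) 0 (vcons Nat 0 3 (vnil Nat)) (vnil (Vec Nat 1)))
inferred type:
  Eq (Vec (Vec Nat 1) 1) (vcons (Vec Nat 1) 0 (vcons Nat 0 3 (vnil Nat)) (vnil (Vec Nat 1))) (vcons (Vec Nat 1) 0 (vcons Nat 0 3 (vnil Nat)) (vnil (Vec Nat 1)))
observation: 9 normal-order steps normalize the term, beginning with a beta-redex.


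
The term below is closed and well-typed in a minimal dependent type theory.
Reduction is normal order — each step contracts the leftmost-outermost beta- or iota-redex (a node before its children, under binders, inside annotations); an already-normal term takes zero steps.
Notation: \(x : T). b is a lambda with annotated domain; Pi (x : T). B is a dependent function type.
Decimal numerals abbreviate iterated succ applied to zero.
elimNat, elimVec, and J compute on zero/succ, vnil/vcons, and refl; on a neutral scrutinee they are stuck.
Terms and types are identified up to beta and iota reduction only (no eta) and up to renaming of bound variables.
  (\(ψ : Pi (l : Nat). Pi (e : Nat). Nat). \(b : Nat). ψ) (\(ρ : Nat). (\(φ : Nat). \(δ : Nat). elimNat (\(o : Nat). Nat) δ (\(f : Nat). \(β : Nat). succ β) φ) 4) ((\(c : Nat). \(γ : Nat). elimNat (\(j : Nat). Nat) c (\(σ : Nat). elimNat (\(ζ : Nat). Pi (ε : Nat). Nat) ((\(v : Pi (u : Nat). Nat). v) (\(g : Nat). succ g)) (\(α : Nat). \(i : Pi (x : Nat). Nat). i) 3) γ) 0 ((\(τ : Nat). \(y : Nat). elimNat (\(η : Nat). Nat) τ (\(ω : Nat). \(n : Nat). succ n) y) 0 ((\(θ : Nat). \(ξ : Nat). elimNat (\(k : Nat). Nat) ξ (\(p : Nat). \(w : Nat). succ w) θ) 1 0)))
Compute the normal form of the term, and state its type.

reduced normal form:
  \(ψ : Nat). \(l : Nat). succ (succ (succ (succ l)))
type:
  Pi (ψ : Nat). Pi (l : Nat). Nat
observation: reduction starts at a beta-redex, and 16 normal-order steps reach the normal form.


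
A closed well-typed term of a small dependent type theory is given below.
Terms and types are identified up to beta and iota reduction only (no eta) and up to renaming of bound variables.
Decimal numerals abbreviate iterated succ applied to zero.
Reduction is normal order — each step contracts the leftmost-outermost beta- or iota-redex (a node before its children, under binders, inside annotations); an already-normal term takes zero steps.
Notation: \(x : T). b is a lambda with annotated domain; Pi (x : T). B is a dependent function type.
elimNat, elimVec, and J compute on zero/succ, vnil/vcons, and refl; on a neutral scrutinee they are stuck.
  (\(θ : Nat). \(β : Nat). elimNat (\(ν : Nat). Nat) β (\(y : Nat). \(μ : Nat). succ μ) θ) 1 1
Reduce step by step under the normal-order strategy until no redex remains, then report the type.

reduction (normal order):
  (\(θ : Nat). \(β : Nat). elimNat (\(ν : Nat). Nat) β (\(y : Nat). \(μ : Nat). succ μ) θ) 1 1
  ~> (\(θ : Nat). elimNat (\(β : Nat). Nat) θ (\(ν : Nat). \(y : Nat). succ y) 1) 1
  ~> elimNat (\(θ : Nat). Nat) 1 (\(β : Nat). \(ν : Nat). succ ν) 1
  ~> (\(θ : Nat). \(β : Nat). succ β) 0 (elimNat (\(ν : Nat). Nat) 1 (\(y : Nat). \(μ : Nat). succ μ) 0)
  ~> (\(θ : Nat). succ θ) (elimNat (\(β : Nat). Nat) 1 (\(ν : Nat). \(y : Nat). succ y) 0)
  ~> succ (elimNat (\(θ : Nat). Nat) 1 (\(β : Nat). \(ν : Nat). succ ν) 0)
  ~> 2
the term's type:
  Nat


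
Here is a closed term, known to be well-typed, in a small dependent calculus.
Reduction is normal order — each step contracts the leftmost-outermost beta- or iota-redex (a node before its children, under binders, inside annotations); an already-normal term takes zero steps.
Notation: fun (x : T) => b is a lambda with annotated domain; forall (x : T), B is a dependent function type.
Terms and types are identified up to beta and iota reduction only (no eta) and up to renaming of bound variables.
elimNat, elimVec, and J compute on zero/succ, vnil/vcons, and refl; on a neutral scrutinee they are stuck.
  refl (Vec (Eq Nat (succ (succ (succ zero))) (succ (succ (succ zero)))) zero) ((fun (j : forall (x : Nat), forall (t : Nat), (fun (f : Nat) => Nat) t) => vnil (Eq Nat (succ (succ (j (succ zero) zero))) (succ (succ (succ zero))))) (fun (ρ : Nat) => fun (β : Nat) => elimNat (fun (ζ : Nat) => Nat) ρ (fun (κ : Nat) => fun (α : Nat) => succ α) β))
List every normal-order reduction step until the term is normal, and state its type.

reduction (normal order):
  refl (Vec (Eq Nat (succ (succ (succ zero))) (succ (succ (succ zero)))) zero) ((fun (j : forall (x : Nat), forall (t : Nat), (fun (f : Nat) => Nat) t) => vnil (Eq Nat (succ (succ (j (succ zero) zero))) (succ (succ (succ zero))))) (fun (ρ : Nat) => fun (β : Nat) => elimNat (fun (ζ : Nat) => Nat) ρ (fun (κ : Nat) => fun (α : Nat) => succ α) β))
  ~> refl (Vec (Eq Nat (succ (succ (succ zero))) (succ (succ (succ zero)))) zero) (vnil (Eq Nat (succ (succ ((fun (j : Nat) => fun (x : Nat) => elimNat (fun (t : Nat) => Nat) j (fun (f : Nat) => fun (ρ : Nat) => succ ρ) x) (succ zero) zero))) (succ (succ (succ zero)))))
  ~> refl (Vec (Eq Nat (succ (succ (succ zero))) (succ (succ (succ zero)))) zero) (vnil (Eq Nat (succ (succ ((fun (j : Nat) => elimNat (fun (x : Nat) => Nat) (succ zero) (fun (t : Nat) => fun (f : Nat) => succ f) j) zero))) (succ (succ (succ zero)))))
  ~> refl (Vec (Eq Nat (succ (succ (succ zero))) (succ (succ (succ zero)))) zero) (vnil (Eq Nat (succ (succ (elimNat (fun (j : Nat) => Nat) (succ zero) (fun (x : Nat) => fun (t : Nat) => succ t) zero))) (succ (succ (succ zero)))))
  ~> refl (Vec (Eq Nat (succ (succ (succ zero))) (succ (succ (succ zero)))) zero) (vnil (Eq Nat (succ (succ (succ zero))) (succ (succ (succ zero)))))
inferred type:
  Eq (Vec (Eq Nat (succ (succ (succ zero))) (succ (succ (succ zero)))) zero) (vnil (Eq Nat (succ (succ (succ zero))) (succ (succ (succ zero))))) (vnil (Eq Nat (succ (succ (succ zero))) (succ (succ (succ zero)))))


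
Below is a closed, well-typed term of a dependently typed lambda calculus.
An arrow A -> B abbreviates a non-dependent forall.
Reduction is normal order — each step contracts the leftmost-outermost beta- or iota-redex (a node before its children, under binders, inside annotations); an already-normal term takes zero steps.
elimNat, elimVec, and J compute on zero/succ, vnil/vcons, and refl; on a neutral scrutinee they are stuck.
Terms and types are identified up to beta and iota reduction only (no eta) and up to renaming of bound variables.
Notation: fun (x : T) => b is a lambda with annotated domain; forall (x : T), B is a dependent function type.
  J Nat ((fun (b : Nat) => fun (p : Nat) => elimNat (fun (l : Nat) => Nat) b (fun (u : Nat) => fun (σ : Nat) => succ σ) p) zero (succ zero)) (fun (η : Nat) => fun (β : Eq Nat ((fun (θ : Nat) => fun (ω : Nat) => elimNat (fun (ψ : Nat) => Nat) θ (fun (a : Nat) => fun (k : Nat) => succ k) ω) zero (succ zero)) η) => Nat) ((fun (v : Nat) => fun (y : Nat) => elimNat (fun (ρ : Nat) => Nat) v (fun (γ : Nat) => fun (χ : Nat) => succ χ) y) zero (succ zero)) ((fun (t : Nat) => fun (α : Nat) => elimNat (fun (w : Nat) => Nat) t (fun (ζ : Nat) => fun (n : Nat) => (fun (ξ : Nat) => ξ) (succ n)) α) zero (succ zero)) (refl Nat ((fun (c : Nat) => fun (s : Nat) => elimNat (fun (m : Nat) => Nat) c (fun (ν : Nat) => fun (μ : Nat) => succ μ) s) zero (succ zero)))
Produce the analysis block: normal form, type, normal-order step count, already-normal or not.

reduced normal form:
  succ zero
inferred type:
  Nat
reduction steps (normal order): 7
started in normal form: no
first redex: a J iota-redex


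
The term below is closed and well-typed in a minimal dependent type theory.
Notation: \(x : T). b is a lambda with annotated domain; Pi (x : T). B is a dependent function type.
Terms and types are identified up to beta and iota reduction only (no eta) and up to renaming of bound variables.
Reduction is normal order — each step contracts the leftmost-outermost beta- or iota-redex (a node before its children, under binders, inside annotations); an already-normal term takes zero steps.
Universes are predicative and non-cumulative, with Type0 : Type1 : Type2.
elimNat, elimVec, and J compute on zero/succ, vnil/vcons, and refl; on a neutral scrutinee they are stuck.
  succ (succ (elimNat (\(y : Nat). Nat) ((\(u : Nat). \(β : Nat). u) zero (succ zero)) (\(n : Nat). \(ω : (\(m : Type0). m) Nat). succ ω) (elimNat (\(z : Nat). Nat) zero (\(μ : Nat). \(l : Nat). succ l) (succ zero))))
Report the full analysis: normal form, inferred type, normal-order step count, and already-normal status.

reduced normal form:
  succ (succ (succ zero))
the term's type:
  Nat
steps to reach normal form (normal order): 11
started in normal form: no
first contracted redex: a beta-redex


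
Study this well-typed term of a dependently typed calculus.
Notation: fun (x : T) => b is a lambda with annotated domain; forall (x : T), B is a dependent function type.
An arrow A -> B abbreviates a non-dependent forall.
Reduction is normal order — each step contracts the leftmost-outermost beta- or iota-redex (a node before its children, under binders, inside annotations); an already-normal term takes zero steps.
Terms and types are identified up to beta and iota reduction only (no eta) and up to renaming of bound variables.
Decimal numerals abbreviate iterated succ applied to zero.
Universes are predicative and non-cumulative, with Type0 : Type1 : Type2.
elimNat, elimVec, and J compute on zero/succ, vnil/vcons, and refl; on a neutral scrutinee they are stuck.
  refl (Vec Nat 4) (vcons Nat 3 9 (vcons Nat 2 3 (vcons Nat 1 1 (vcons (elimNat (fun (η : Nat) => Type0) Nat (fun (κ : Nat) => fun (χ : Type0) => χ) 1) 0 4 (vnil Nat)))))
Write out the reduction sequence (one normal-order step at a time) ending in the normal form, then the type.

normal-order reduction:
  refl (Vec Nat 4) (vcons Nat 3 9 (vcons Nat 2 3 (vcons Nat 1 1 (vcons (elimNat (fun (η : Nat) => Type0) Nat (fun (κ : Nat) => fun (χ : Type0) => χ) 1) 0 4 (vnil Nat)))))
  ~> refl (Vec Nat 4) (vcons Nat 3 9 (vcons Nat 2 3 (vcons Nat 1 1 (vcons ((fun (η : Nat) => fun (κ : Type0) => κ) 0 (elimNat (fun (χ : Nat) => Type0) Nat (fun (u : Nat) => fun (y : Type0) => y) 0)) 0 4 (vnil Nat)))))
  ~> refl (Vec Nat 4) (vcons Nat 3 9 (vcons Nat 2 3 (vcons Nat 1 1 (vcons ((fun (η : Type0) => η) (elimNat (fun (κ : Nat) => Type0) Nat (fun (χ : Nat) => fun (u : Type0) => u) 0)) 0 4 (vnil Nat)))))
  ~> refl (Vec Nat 4) (vcons Nat 3 9 (vcons Nat 2 3 (vcons Nat 1 1 (vcons (elimNat (fun (η : Nat) => Type0) Nat (fun (κ : Nat) => fun (χ : Type0) => χ) 0) 0 4 (vnil Nat)))))
  ~> refl (Vec Nat 4) (vcons Nat 3 9 (vcons Nat 2 3 (vcons Nat 1 1 (vcons Nat 0 4 (vnil Nat)))))
type:
  Eq (Vec Nat 4) (vcons Nat 3 9 (vcons Nat 2 3 (vcons Nat 1 1 (vcons Nat 0 4 (vnil Nat))))) (vcons Nat 3 9 (vcons Nat 2 3 (vcons Nat 1 1 (vcons Nat 0 4 (vnil Nat)))))


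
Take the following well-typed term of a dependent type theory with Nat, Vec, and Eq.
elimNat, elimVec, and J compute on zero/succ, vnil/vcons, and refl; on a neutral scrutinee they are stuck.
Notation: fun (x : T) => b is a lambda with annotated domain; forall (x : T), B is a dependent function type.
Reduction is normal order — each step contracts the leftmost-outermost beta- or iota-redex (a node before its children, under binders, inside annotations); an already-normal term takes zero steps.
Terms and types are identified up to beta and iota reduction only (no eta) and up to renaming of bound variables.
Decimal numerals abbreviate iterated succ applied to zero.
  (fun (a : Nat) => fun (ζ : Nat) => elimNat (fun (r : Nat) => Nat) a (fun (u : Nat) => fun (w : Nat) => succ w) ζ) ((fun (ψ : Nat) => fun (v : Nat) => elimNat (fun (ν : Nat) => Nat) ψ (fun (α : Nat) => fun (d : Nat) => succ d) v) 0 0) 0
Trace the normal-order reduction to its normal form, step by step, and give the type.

normal-order reduction sequence:
  (fun (a : Nat) => fun (ζ : Nat) => elimNat (fun (r : Nat) => Nat) a (fun (u : Nat) => fun (w : Nat) => succ w) ζ) ((fun (ψ : Nat) => fun (v : Nat) => elimNat (fun (ν : Nat) => Nat) ψ (fun (α : Nat) => fun (d : Nat) => succ d) v) 0 0) 0
  ~> (fun (a : Nat) => elimNat (fun (ζ : Nat) => Nat) ((fun (r : Nat) => fun (u : Nat) => elimNat (fun (w : Nat) => Nat) r (fun (ψ : Nat) => fun (v : Nat) => succ v) u) 0 0) (fun (ν : Nat) => fun (α : Nat) => succ α) a) 0
  ~> elimNat (fun (a : Nat) => Nat) ((fun (ζ : Nat) => fun (r : Nat) => elimNat (fun (u : Nat) => Nat) ζ (fun (w : Nat) => fun (ψ : Nat) => succ ψ) r) 0 0) (fun (v : Nat) => fun (ν : Nat) => succ ν) 0
  ~> (fun (a : Nat) => fun (ζ : Nat) => elimNat (fun (r : Nat) => Nat) a (fun (u : Nat) => fun (w : Nat) => succ w) ζ) 0 0
  ~> (fun (a : Nat) => elimNat (fun (ζ : Nat) => Nat) 0 (fun (r : Nat) => fun (u : Nat) => succ u) a) 0
  ~> elimNat (fun (a : Nat) => Nat) 0 (fun (ζ : Nat) => fun (r : Nat) => succ r) 0
  ~> 0
inferred type:
  Nat
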